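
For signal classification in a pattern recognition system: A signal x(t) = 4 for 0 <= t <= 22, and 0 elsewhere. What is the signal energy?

Energy = integral of |x(t)|^2 dt over the signal duration
= 4^2 * 22 = 16 * 22 = 352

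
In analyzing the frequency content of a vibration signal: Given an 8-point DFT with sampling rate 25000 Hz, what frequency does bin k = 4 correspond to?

The frequency of DFT bin k is: f_k = k * f_s / N
f_4 = 4 * 25000 / 8 = 12500 Hz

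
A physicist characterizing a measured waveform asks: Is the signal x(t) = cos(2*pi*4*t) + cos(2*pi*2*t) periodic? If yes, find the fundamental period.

f1 = 4 Hz, f2 = 2 Hz
Period T1 = 1/4, T2 = 1/2
Ratio T1/T2 = 2/4, which is rational.
The signal is periodic with fundamental period T = 1/GCD(4,2) = 1/2 s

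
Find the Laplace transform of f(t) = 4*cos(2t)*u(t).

Standard pair: cos(wt)*u(t) <-> s/(s^2+w^2)
With w = 2: L{4*cos(2t)*u(t)} = 4s/(s^2+4)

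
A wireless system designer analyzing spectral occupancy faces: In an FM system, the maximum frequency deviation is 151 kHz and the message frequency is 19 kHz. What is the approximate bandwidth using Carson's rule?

Carson's rule: BW = 2*(delta_f + f_m)
= 2*(151 + 19) kHz = 340 kHz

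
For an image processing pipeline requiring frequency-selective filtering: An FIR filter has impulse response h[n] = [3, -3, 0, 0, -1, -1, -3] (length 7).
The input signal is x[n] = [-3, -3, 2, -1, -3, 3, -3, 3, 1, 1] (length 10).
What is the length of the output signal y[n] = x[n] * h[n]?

For linear convolution, the output length is:
len(y) = len(x) + len(h) - 1 = 10 + 7 - 1 = 16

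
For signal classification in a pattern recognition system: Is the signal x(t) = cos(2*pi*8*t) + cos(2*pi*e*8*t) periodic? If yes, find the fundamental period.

f1 = 8 Hz, f2 = 8*e Hz
Ratio f2/f1 = e, which is irrational.
Since the frequency ratio is irrational, no common period exists.
The signal is not periodic.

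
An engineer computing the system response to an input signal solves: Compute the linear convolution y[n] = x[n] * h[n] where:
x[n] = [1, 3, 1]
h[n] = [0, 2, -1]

y[n] = sum_k x[k]*h[n-k]. Output length = len(x) + len(h) - 1 = 3 + 3 - 1 = 5.
y[0] = 1*0 = 0
y[1] = 3*0 + 1*2 = 2
y[2] = 1*0 + 3*2 + 1*-1 = 5
y[3] = 1*2 + 3*-1 = -1
y[4] = 1*-1 = -1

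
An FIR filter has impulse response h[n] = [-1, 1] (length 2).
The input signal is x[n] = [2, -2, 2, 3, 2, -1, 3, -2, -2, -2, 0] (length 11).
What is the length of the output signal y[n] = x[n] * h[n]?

For linear convolution, the output length is:
len(y) = len(x) + len(h) - 1 = 11 + 2 - 1 = 12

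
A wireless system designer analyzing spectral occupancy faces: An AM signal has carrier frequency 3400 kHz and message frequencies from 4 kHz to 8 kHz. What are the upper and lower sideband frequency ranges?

Upper sideband (USB) = fc + [fm_low, fm_high] = 3400 + [4, 8] = [3404, 3408] kHz
Lower sideband (LSB) = fc - [fm_high, fm_low] = 3400 - [8, 4] = [3392, 3396] kHz
Total occupied spectrum: 3392 kHz to 3408 kHz (plus carrier at 3400 kHz)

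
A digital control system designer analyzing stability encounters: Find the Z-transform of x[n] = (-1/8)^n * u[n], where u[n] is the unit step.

The Z-transform of a^n * u[n] is z/(z-a) for |z| > |a|.
Here a = -1/8, so X(z) = z/(z - (-1/8)) = 8z/(8z + 1)
ROC: |z| > 1/8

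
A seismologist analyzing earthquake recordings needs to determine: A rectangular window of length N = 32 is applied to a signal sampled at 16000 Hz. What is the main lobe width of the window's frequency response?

For a rectangular window of length N,
the main lobe width in frequency is 2*f_s/N.
= 2*16000/32 = 1000 Hz
This determines the minimum frequency separation for resolving two sinusoids.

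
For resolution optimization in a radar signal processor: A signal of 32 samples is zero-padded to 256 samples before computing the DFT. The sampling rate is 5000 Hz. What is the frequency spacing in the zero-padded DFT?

Original DFT: N = 32, resolution = f_s/N = 5000/32 = 625/4 Hz
Zero-padded DFT: N = 256, resolution = f_s/N = 5000/256 = 625/32 Hz
Zero-padding interpolates the spectrum (finer frequency grid)
but does NOT improve the true spectral resolution (ability to resolve close frequencies).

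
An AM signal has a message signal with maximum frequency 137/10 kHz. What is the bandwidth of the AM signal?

In AM (double-sideband), the bandwidth is twice the message frequency.
BW = 2 * f_m = 2 * 137/10 kHz = 137/5 kHz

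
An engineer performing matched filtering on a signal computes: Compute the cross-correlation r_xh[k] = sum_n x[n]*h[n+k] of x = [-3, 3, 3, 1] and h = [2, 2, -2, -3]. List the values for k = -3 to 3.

Both sequences indexed from 0 and zero outside their support.
Lags with overlap: k = -3 to 3.
  r_xh[-3] = x[3]*h[0] = 2
  r_xh[-2] = x[2]*h[0] + x[3]*h[1] = 8
  r_xh[-1] = x[1]*h[0] + x[2]*h[1] + x[3]*h[2] = 10
  r_xh[0] = x[0]*h[0] + x[1]*h[1] + x[2]*h[2] + x[3]*h[3] = -9
  r_xh[1] = x[0]*h[1] + x[1]*h[2] + x[2]*h[3] = -21
  r_xh[2] = x[0]*h[2] + x[1]*h[3] = -3
  r_xh[3] = x[0]*h[3] = 9
r_xh = [2, 8, 10, -9, -21, -3, 9] (for k = -3, ..., 3)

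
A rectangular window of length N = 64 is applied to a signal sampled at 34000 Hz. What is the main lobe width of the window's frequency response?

For a rectangular window of length N,
the main lobe width in frequency is 2*f_s/N.
= 2*34000/64 = 2125/2 Hz
This determines the minimum frequency separation for resolving two sinusoids.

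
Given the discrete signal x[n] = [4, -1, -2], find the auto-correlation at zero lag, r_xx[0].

The auto-correlation at zero lag r_xx[0] equals the signal energy.
r_xx[0] = sum of x[n]^2 = 4^2 + (-1)^2 + (-2)^2
= 16 + 1 + 4 = 21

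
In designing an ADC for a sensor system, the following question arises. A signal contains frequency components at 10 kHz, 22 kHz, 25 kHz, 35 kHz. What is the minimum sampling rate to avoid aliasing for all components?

The highest frequency component is f_max = 35 kHz.
Nyquist rate = 2 * f_max = 2 * 35 kHz = 70 kHz.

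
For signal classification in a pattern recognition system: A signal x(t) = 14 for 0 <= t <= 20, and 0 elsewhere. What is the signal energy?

Energy = integral of |x(t)|^2 dt over the signal duration
= 14^2 * 20 = 196 * 20 = 3920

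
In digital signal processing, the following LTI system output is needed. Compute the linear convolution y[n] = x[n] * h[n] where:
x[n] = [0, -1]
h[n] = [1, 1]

y[n] = sum_k x[k]*h[n-k]. Output length = len(x) + len(h) - 1 = 2 + 2 - 1 = 3.
y[0] = 0*1 = 0
y[1] = -1*1 + 0*1 = -1
y[2] = -1*1 = -1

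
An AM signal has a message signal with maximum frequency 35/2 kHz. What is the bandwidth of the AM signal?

In AM (double-sideband), the bandwidth is twice the message frequency.
BW = 2 * f_m = 2 * 35/2 kHz = 35 kHz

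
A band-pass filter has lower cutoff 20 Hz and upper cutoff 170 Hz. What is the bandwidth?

Bandwidth = f_high - f_low
= 170 Hz - 20 Hz = 150 Hz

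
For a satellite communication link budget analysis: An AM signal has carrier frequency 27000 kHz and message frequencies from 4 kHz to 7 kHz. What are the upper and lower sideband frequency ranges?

Upper sideband (USB) = fc + [fm_low, fm_high] = 27000 + [4, 7] = [27004, 27007] kHz
Lower sideband (LSB) = fc - [fm_high, fm_low] = 27000 - [7, 4] = [26993, 26996] kHz
Total occupied spectrum: 26993 kHz to 27007 kHz (plus carrier at 27000 kHz)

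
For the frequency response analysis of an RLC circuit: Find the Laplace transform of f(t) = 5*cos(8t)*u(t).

Standard pair: cos(wt)*u(t) <-> s/(s^2+w^2)
With w = 8: L{5*cos(8t)*u(t)} = 5s/(s^2+64)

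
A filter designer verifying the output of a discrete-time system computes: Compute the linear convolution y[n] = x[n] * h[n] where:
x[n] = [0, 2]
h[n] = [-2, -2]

y[n] = sum_k x[k]*h[n-k]. Output length = len(x) + len(h) - 1 = 2 + 2 - 1 = 3.
y[0] = 0*-2 = 0
y[1] = 2*-2 + 0*-2 = -4
y[2] = 2*-2 = -4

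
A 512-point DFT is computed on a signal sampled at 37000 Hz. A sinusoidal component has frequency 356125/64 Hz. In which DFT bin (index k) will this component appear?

DFT frequency resolution = f_s/N = 37000/512 = 4625/64 Hz
Bin index k = f_signal / resolution = 356125/64 / 4625/64 = 77
The signal frequency 356125/64 Hz falls in DFT bin k = 77.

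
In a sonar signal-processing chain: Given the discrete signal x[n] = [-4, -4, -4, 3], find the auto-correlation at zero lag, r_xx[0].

The auto-correlation at zero lag r_xx[0] equals the signal energy.
r_xx[0] = sum of x[n]^2 = (-4)^2 + (-4)^2 + (-4)^2 + 3^2
= 16 + 16 + 16 + 9 = 57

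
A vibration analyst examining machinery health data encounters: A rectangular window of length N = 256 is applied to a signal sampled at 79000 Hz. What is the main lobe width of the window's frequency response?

For a rectangular window of length N,
the main lobe width in frequency is 2*f_s/N.
= 2*79000/256 = 9875/16 Hz
This determines the minimum frequency separation for resolving two sinusoids.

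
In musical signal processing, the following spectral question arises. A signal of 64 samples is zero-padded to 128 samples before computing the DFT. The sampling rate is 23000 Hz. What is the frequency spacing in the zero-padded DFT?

Original DFT: N = 64, resolution = f_s/N = 23000/64 = 2875/8 Hz
Zero-padded DFT: N = 128, resolution = f_s/N = 23000/128 = 2875/16 Hz
Zero-padding interpolates the spectrum (finer frequency grid)
but does NOT improve the true spectral resolution (ability to resolve close frequencies).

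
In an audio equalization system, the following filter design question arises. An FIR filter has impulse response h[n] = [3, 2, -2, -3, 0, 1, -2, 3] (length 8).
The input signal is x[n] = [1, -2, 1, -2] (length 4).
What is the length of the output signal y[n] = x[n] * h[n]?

For linear convolution, the output length is:
len(y) = len(x) + len(h) - 1 = 4 + 8 - 1 = 11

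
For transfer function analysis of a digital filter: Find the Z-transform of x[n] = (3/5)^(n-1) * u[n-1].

Time-shifting property: if X(z) = Z{x[n]}, then Z{x[n-d]} = z^(-d) * X(z)
X(z) = z/(z - 3/5) for x[n] = (3/5)^n * u[n]
Z{x[n-1]} = z^(-1) * z/(z - 3/5) = 1/(z - 3/5)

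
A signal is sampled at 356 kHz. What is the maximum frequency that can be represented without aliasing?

The maximum frequency that can be represented without aliasing
is the Nyquist frequency: f_max = f_s / 2 = 356 kHz / 2 = 178 kHz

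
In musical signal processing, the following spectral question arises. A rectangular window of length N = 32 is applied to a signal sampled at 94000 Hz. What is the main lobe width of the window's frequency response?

For a rectangular window of length N,
the main lobe width in frequency is 2*f_s/N.
= 2*94000/32 = 5875 Hz
This determines the minimum frequency separation for resolving two sinusoids.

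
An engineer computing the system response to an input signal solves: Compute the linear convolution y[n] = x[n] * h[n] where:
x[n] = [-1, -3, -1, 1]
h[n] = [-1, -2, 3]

y[n] = sum_k x[k]*h[n-k]. Output length = len(x) + len(h) - 1 = 4 + 3 - 1 = 6.
y[0] = -1*-1 = 1
y[1] = -3*-1 + -1*-2 = 5
y[2] = -1*-1 + -3*-2 + -1*3 = 4
y[3] = 1*-1 + -1*-2 + -3*3 = -8
y[4] = 1*-2 + -1*3 = -5
y[5] = 1*3 = 3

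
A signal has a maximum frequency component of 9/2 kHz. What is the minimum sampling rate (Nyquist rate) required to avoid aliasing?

By the Nyquist-Shannon sampling theorem,
the minimum sampling rate (Nyquist rate) must be at least 2 * f_max.
Nyquist rate = 2 * 9/2 kHz = 9 kHz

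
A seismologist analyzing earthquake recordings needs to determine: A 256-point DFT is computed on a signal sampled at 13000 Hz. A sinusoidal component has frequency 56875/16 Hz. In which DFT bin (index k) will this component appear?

DFT frequency resolution = f_s/N = 13000/256 = 1625/32 Hz
Bin index k = f_signal / resolution = 56875/16 / 1625/32 = 70
The signal frequency 56875/16 Hz falls in DFT bin k = 70.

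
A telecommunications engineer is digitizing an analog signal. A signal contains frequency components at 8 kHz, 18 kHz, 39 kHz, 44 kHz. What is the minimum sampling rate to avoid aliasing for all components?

The highest frequency component is f_max = 44 kHz.
Nyquist rate = 2 * f_max = 2 * 44 kHz = 88 kHz.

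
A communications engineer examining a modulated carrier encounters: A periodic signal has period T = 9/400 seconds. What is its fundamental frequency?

The fundamental frequency is the reciprocal of the period.
f = 1/T = 1/(9/400) = 400/9 Hz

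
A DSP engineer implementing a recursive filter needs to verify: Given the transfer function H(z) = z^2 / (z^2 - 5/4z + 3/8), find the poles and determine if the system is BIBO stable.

Poles are roots of the denominator: z^2 - 5/4z + 3/8 = 0.
Quadratic formula: z = [-(-5/4) +/- sqrt((-5/4)^2 - 4*(3/8))] / 2
Discriminant = 25/16 - 3/2 = 1/16; sqrt = 1/4.
z = (5/4 +/- 1/4) / 2 => z = 3/4 or z = 1/2.
|p1| = 3/4, |p2| = 1/2.
For BIBO stability, all poles must lie inside the unit circle (|p| < 1).
System is STABLE since both |p| < 1.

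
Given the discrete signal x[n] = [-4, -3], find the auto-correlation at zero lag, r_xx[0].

The auto-correlation at zero lag r_xx[0] equals the signal energy.
r_xx[0] = sum of x[n]^2 = (-4)^2 + (-3)^2
= 16 + 9 = 25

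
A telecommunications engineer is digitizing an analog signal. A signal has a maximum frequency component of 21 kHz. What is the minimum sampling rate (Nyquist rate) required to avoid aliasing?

By the Nyquist-Shannon sampling theorem,
the minimum sampling rate (Nyquist rate) must be at least 2 * f_max.
Nyquist rate = 2 * 21 kHz = 42 kHz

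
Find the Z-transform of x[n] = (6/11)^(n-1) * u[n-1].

Time-shifting property: if X(z) = Z{x[n]}, then Z{x[n-d]} = z^(-d) * X(z)
X(z) = z/(z - 6/11) for x[n] = (6/11)^n * u[n]
Z{x[n-1]} = z^(-1) * z/(z - 6/11) = 1/(z - 6/11)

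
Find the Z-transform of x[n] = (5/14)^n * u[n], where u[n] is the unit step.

The Z-transform of a^n * u[n] is z/(z-a) for |z| > |a|.
Here a = 5/14, so X(z) = z/(z - (5/14)) = 14z/(14z - 5)
ROC: |z| > 5/14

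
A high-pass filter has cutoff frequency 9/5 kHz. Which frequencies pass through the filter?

A high-pass filter passes all frequencies above the cutoff frequency 9/5 kHz and attenuates lower frequencies.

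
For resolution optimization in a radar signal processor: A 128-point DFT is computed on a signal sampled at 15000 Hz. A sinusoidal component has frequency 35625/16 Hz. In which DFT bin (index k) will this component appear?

DFT frequency resolution = f_s/N = 15000/128 = 1875/16 Hz
Bin index k = f_signal / resolution = 35625/16 / 1875/16 = 19
The signal frequency 35625/16 Hz falls in DFT bin k = 19.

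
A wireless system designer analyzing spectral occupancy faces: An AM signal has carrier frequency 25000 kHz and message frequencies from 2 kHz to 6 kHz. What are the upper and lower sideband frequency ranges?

Upper sideband (USB) = fc + [fm_low, fm_high] = 25000 + [2, 6] = [25002, 25006] kHz
Lower sideband (LSB) = fc - [fm_high, fm_low] = 25000 - [6, 2] = [24994, 24998] kHz
Total occupied spectrum: 24994 kHz to 25006 kHz (plus carrier at 25000 kHz)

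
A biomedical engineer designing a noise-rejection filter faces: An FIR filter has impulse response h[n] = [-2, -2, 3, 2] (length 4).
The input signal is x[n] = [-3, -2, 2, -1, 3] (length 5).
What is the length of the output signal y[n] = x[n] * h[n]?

For linear convolution, the output length is:
len(y) = len(x) + len(h) - 1 = 5 + 4 - 1 = 8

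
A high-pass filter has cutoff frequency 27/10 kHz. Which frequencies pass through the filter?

A high-pass filter passes all frequencies above the cutoff frequency 27/10 kHz and attenuates lower frequencies.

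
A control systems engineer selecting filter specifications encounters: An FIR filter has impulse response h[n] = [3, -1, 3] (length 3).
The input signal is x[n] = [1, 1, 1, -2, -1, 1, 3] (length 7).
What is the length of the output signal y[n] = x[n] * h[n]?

For linear convolution, the output length is:
len(y) = len(x) + len(h) - 1 = 7 + 3 - 1 = 9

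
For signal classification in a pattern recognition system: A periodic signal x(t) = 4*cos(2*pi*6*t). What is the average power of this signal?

Average power of A*cos(wt) is A^2/2.
P = 4^2 / 2 = 16/2 = 8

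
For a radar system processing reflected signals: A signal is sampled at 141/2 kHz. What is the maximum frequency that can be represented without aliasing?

The maximum frequency that can be represented without aliasing
is the Nyquist frequency: f_max = f_s / 2 = 141/2 kHz / 2 = 141/4 kHz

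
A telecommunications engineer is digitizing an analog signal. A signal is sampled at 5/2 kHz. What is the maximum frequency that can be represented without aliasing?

The maximum frequency that can be represented without aliasing
is the Nyquist frequency: f_max = f_s / 2 = 5/2 kHz / 2 = 5/4 kHz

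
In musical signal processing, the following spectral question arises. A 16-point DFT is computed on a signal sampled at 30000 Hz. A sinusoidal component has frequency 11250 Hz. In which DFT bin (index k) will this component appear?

DFT frequency resolution = f_s/N = 30000/16 = 1875 Hz
Bin index k = f_signal / resolution = 11250 / 1875 = 6
The signal frequency 11250 Hz falls in DFT bin k = 6.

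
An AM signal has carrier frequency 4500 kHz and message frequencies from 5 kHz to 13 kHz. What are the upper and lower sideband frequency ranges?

Upper sideband (USB) = fc + [fm_low, fm_high] = 4500 + [5, 13] = [4505, 4513] kHz
Lower sideband (LSB) = fc - [fm_high, fm_low] = 4500 - [13, 5] = [4487, 4495] kHz
Total occupied spectrum: 4487 kHz to 4513 kHz (plus carrier at 4500 kHz)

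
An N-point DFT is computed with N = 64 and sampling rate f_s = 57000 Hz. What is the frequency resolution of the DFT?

DFT frequency resolution = f_s / N
= 57000 / 64 = 7125/8 Hz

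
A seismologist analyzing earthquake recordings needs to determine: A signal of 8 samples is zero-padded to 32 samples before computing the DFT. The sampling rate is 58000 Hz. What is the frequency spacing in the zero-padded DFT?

Original DFT: N = 8, resolution = f_s/N = 58000/8 = 7250 Hz
Zero-padded DFT: N = 32, resolution = f_s/N = 58000/32 = 3625/2 Hz
Zero-padding interpolates the spectrum (finer frequency grid)
but does NOT improve the true spectral resolution (ability to resolve close frequencies).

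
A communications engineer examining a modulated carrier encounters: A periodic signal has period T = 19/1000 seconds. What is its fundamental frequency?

The fundamental frequency is the reciprocal of the period.
f = 1/T = 1/(19/1000) = 1000/19 Hz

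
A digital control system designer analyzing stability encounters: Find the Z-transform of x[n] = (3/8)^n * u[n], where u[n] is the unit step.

The Z-transform of a^n * u[n] is z/(z-a) for |z| > |a|.
Here a = 3/8, so X(z) = z/(z - (3/8)) = 8z/(8z - 3)
ROC: |z| > 3/8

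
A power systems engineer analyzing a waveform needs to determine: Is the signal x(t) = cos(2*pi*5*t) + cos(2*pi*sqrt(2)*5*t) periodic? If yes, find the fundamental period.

f1 = 5 Hz, f2 = 5*sqrt(2) Hz
Ratio f2/f1 = sqrt(2), which is irrational.
Since the frequency ratio is irrational, no common period exists.
The signal is not periodic.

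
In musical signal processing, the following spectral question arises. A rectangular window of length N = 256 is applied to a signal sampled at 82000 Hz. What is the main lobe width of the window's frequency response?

For a rectangular window of length N,
the main lobe width in frequency is 2*f_s/N.
= 2*82000/256 = 5125/8 Hz
This determines the minimum frequency separation for resolving two sinusoids.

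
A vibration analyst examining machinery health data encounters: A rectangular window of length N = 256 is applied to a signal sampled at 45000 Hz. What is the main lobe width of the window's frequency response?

For a rectangular window of length N,
the main lobe width in frequency is 2*f_s/N.
= 2*45000/256 = 5625/16 Hz
This determines the minimum frequency separation for resolving two sinusoids.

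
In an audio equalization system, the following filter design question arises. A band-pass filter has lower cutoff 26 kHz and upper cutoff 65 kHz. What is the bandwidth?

Bandwidth = f_high - f_low
= 65 kHz - 26 kHz = 39 kHz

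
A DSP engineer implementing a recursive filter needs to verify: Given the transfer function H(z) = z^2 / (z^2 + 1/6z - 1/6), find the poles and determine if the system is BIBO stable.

Poles are roots of the denominator: z^2 + 1/6z - 1/6 = 0.
Quadratic formula: z = [-(1/6) +/- sqrt((1/6)^2 - 4*(-1/6))] / 2
Discriminant = 1/36 + 2/3 = 25/36; sqrt = 5/6.
z = (-1/6 +/- 5/6) / 2 => z = 1/3 or z = -1/2.
|p1| = 1/3, |p2| = 1/2.
For BIBO stability, all poles must lie inside the unit circle (|p| < 1).
System is STABLE since both |p| < 1.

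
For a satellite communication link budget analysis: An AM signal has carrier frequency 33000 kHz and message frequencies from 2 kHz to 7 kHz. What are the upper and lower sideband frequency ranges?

Upper sideband (USB) = fc + [fm_low, fm_high] = 33000 + [2, 7] = [33002, 33007] kHz
Lower sideband (LSB) = fc - [fm_high, fm_low] = 33000 - [7, 2] = [32993, 32998] kHz
Total occupied spectrum: 32993 kHz to 33007 kHz (plus carrier at 33000 kHz)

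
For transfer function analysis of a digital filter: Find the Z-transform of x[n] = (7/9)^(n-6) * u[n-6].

Time-shifting property: if X(z) = Z{x[n]}, then Z{x[n-d]} = z^(-d) * X(z)
X(z) = z/(z - 7/9) for x[n] = (7/9)^n * u[n]
Z{x[n-6]} = z^(-6) * z/(z - 7/9) = z^(-5)/(z - 7/9)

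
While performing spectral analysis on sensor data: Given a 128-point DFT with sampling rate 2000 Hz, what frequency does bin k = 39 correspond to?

The frequency of DFT bin k is: f_k = k * f_s / N
f_39 = 39 * 2000 / 128 = 4875/8 Hz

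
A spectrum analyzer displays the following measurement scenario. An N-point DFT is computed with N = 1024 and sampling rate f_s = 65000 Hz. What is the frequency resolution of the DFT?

DFT frequency resolution = f_s / N
= 65000 / 1024 = 8125/128 Hz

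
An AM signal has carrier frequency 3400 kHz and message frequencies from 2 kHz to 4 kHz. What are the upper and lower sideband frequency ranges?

Upper sideband (USB) = fc + [fm_low, fm_high] = 3400 + [2, 4] = [3402, 3404] kHz
Lower sideband (LSB) = fc - [fm_high, fm_low] = 3400 - [4, 2] = [3396, 3398] kHz
Total occupied spectrum: 3396 kHz to 3404 kHz (plus carrier at 3400 kHz)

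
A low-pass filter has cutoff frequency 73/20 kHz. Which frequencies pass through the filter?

A low-pass filter passes all frequencies below the cutoff frequency 73/20 kHz and attenuates higher frequencies.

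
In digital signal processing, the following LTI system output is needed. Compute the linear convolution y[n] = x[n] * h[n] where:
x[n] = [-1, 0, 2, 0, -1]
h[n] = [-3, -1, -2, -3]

y[n] = sum_k x[k]*h[n-k]. Output length = len(x) + len(h) - 1 = 5 + 4 - 1 = 8.
y[0] = -1*-3 = 3
y[1] = 0*-3 + -1*-1 = 1
y[2] = 2*-3 + 0*-1 + -1*-2 = -4
y[3] = 0*-3 + 2*-1 + 0*-2 + -1*-3 = 1
y[4] = -1*-3 + 0*-1 + 2*-2 + 0*-3 = -1
y[5] = -1*-1 + 0*-2 + 2*-3 = -5
y[6] = -1*-2 + 0*-3 = 2
y[7] = -1*-3 = 3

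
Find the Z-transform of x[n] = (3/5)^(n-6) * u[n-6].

Time-shifting property: if X(z) = Z{x[n]}, then Z{x[n-d]} = z^(-d) * X(z)
X(z) = z/(z - 3/5) for x[n] = (3/5)^n * u[n]
Z{x[n-6]} = z^(-6) * z/(z - 3/5) = z^(-5)/(z - 3/5)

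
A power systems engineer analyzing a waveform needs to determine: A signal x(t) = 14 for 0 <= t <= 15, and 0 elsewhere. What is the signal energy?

Energy = integral of |x(t)|^2 dt over the signal duration
= 14^2 * 15 = 196 * 15 = 2940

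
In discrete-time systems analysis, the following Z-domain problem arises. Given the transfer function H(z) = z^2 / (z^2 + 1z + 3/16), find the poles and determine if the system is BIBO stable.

Poles are roots of the denominator: z^2 + 1z + 3/16 = 0.
Quadratic formula: z = [-(1) +/- sqrt((1)^2 - 4*(3/16))] / 2
Discriminant = 1 - 3/4 = 1/4; sqrt = 1/2.
z = (-1 +/- 1/2) / 2 => z = -1/4 or z = -3/4.
|p1| = 3/4, |p2| = 1/4.
For BIBO stability, all poles must lie inside the unit circle (|p| < 1).
System is STABLE since both |p| < 1.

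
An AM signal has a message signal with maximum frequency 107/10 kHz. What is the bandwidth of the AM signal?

In AM (double-sideband), the bandwidth is twice the message frequency.
BW = 2 * f_m = 2 * 107/10 kHz = 107/5 kHz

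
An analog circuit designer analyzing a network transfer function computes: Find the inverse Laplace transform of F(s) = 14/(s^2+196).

Standard pair: w/(s^2+w^2) <-> sin(wt)*u(t)
Recognize w^2 = 196, so w = 14; numerator 14 = 1*14.
f(t) = sin(14t)*u(t)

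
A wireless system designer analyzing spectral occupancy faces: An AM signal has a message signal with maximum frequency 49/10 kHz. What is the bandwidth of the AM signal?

In AM (double-sideband), the bandwidth is twice the message frequency.
BW = 2 * f_m = 2 * 49/10 kHz = 49/5 kHz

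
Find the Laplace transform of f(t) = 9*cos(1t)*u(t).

Standard pair: cos(wt)*u(t) <-> s/(s^2+w^2)
With w = 1: L{9*cos(1t)*u(t)} = 9s/(s^2+1)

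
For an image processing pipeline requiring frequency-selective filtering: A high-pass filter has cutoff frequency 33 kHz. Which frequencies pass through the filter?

A high-pass filter passes all frequencies above the cutoff frequency 33 kHz and attenuates lower frequencies.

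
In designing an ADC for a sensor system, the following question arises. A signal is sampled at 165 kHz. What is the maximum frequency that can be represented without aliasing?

The maximum frequency that can be represented without aliasing
is the Nyquist frequency: f_max = f_s / 2 = 165 kHz / 2 = 165/2 kHz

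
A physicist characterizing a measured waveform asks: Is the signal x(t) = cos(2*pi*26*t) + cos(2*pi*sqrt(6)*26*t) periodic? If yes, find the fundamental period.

f1 = 26 Hz, f2 = 26*sqrt(6) Hz
Ratio f2/f1 = sqrt(6), which is irrational.
Since the frequency ratio is irrational, no common period exists.
The signal is not periodic.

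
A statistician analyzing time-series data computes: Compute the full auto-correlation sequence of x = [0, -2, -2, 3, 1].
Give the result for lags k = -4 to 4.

r_xx[k] = sum_m x[m]*x[m+k], indexed from 0, for k = -4 to 4:
  r_xx[-4] = x[4]*x[0] = 0
  r_xx[-3] = x[3]*x[0] + x[4]*x[1] = -2
  r_xx[-2] = x[2]*x[0] + x[3]*x[1] + x[4]*x[2] = -8
  r_xx[-1] = x[1]*x[0] + x[2]*x[1] + x[3]*x[2] + x[4]*x[3] = 1
  r_xx[0] = x[0]*x[0] + x[1]*x[1] + x[2]*x[2] + x[3]*x[3] + x[4]*x[4] = 18
  r_xx[1] = x[0]*x[1] + x[1]*x[2] + x[2]*x[3] + x[3]*x[4] = 1
  r_xx[2] = x[0]*x[2] + x[1]*x[3] + x[2]*x[4] = -8
  r_xx[3] = x[0]*x[3] + x[1]*x[4] = -2
  r_xx[4] = x[0]*x[4] = 0
r_xx = [0, -2, -8, 1, 18, 1, -8, -2, 0]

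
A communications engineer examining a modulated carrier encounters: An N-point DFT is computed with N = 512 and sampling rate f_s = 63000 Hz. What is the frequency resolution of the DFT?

DFT frequency resolution = f_s / N
= 63000 / 512 = 7875/64 Hz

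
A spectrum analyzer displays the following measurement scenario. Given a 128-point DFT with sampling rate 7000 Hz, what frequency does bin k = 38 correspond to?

The frequency of DFT bin k is: f_k = k * f_s / N
f_38 = 38 * 7000 / 128 = 16625/8 Hz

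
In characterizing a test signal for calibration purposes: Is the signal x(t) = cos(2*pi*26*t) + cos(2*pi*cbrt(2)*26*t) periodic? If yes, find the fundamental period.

f1 = 26 Hz, f2 = 26*cbrt(2) Hz
Ratio f2/f1 = cbrt(2), which is irrational.
Since the frequency ratio is irrational, no common period exists.
The signal is not periodic.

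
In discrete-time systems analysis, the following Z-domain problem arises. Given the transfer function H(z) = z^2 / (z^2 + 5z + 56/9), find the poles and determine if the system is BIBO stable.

Poles are roots of the denominator: z^2 + 5z + 56/9 = 0.
Quadratic formula: z = [-(5) +/- sqrt((5)^2 - 4*(56/9))] / 2
Discriminant = 25 - 224/9 = 1/9; sqrt = 1/3.
z = (-5 +/- 1/3) / 2 => z = -7/3 or z = -8/3.
|p1| = 8/3, |p2| = 7/3.
For BIBO stability, all poles must lie inside the unit circle (|p| < 1).
System is UNSTABLE since at least one |p| >= 1.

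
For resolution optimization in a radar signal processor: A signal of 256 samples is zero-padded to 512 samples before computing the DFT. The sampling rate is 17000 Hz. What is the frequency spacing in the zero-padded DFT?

Original DFT: N = 256, resolution = f_s/N = 17000/256 = 2125/32 Hz
Zero-padded DFT: N = 512, resolution = f_s/N = 17000/512 = 2125/64 Hz
Zero-padding interpolates the spectrum (finer frequency grid)
but does NOT improve the true spectral resolution (ability to resolve close frequencies).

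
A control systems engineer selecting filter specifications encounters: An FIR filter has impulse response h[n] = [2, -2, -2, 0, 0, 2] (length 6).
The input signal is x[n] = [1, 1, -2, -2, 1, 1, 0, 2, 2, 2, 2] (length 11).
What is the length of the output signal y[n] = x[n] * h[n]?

For linear convolution, the output length is:
len(y) = len(x) + len(h) - 1 = 11 + 6 - 1 = 16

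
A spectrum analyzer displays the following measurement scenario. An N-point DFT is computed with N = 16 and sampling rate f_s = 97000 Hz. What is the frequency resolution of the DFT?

DFT frequency resolution = f_s / N
= 97000 / 16 = 12125/2 Hz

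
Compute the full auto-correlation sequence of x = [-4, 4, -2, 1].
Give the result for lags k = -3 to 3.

r_xx[k] = sum_m x[m]*x[m+k], indexed from 0, for k = -3 to 3:
  r_xx[-3] = x[3]*x[0] = -4
  r_xx[-2] = x[2]*x[0] + x[3]*x[1] = 12
  r_xx[-1] = x[1]*x[0] + x[2]*x[1] + x[3]*x[2] = -26
  r_xx[0] = x[0]*x[0] + x[1]*x[1] + x[2]*x[2] + x[3]*x[3] = 37
  r_xx[1] = x[0]*x[1] + x[1]*x[2] + x[2]*x[3] = -26
  r_xx[2] = x[0]*x[2] + x[1]*x[3] = 12
  r_xx[3] = x[0]*x[3] = -4
r_xx = [-4, 12, -26, 37, -26, 12, -4]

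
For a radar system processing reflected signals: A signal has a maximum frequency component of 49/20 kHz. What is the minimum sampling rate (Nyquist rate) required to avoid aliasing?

By the Nyquist-Shannon sampling theorem,
the minimum sampling rate (Nyquist rate) must be at least 2 * f_max.
Nyquist rate = 2 * 49/20 kHz = 49/10 kHz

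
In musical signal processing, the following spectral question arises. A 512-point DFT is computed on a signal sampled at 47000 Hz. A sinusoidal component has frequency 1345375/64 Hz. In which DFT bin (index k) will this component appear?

DFT frequency resolution = f_s/N = 47000/512 = 5875/64 Hz
Bin index k = f_signal / resolution = 1345375/64 / 5875/64 = 229
The signal frequency 1345375/64 Hz falls in DFT bin k = 229.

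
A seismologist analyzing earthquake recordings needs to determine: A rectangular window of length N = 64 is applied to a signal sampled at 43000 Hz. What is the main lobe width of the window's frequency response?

For a rectangular window of length N,
the main lobe width in frequency is 2*f_s/N.
= 2*43000/64 = 5375/4 Hz
This determines the minimum frequency separation for resolving two sinusoids.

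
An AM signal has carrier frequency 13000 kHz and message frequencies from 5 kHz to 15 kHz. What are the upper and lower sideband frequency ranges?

Upper sideband (USB) = fc + [fm_low, fm_high] = 13000 + [5, 15] = [13005, 13015] kHz
Lower sideband (LSB) = fc - [fm_high, fm_low] = 13000 - [15, 5] = [12985, 12995] kHz
Total occupied spectrum: 12985 kHz to 13015 kHz (plus carrier at 13000 kHz)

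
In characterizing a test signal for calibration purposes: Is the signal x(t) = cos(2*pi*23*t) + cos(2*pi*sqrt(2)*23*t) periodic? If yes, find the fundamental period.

f1 = 23 Hz, f2 = 23*sqrt(2) Hz
Ratio f2/f1 = sqrt(2), which is irrational.
Since the frequency ratio is irrational, no common period exists.
The signal is not periodic.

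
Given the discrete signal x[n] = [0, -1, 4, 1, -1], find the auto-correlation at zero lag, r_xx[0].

The auto-correlation at zero lag r_xx[0] equals the signal energy.
r_xx[0] = sum of x[n]^2 = 0^2 + (-1)^2 + 4^2 + 1^2 + (-1)^2
= 0 + 1 + 16 + 1 + 1 = 19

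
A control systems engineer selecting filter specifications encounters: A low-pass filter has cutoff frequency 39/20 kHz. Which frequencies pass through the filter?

A low-pass filter passes all frequencies below the cutoff frequency 39/20 kHz and attenuates higher frequencies.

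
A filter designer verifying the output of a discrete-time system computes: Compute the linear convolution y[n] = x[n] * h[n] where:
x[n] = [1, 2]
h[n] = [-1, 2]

y[n] = sum_k x[k]*h[n-k]. Output length = len(x) + len(h) - 1 = 2 + 2 - 1 = 3.
y[0] = 1*-1 = -1
y[1] = 2*-1 + 1*2 = 0
y[2] = 2*2 = 4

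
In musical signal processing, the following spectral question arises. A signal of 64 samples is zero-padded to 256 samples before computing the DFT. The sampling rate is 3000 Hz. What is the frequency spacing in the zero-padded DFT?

Original DFT: N = 64, resolution = f_s/N = 3000/64 = 375/8 Hz
Zero-padded DFT: N = 256, resolution = f_s/N = 3000/256 = 375/32 Hz
Zero-padding interpolates the spectrum (finer frequency grid)
but does NOT improve the true spectral resolution (ability to resolve close frequencies).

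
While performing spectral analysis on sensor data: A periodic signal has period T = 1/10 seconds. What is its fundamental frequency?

The fundamental frequency is the reciprocal of the period.
f = 1/T = 1/(1/10) = 10 Hz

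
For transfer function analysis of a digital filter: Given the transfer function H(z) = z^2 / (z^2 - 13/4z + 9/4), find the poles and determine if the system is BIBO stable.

Poles are roots of the denominator: z^2 - 13/4z + 9/4 = 0.
Quadratic formula: z = [-(-13/4) +/- sqrt((-13/4)^2 - 4*(9/4))] / 2
Discriminant = 169/16 - 9 = 25/16; sqrt = 5/4.
z = (13/4 +/- 5/4) / 2 => z = 9/4 or z = 1.
|p1| = 9/4, |p2| = 1.
For BIBO stability, all poles must lie inside the unit circle (|p| < 1).
System is UNSTABLE since at least one |p| >= 1.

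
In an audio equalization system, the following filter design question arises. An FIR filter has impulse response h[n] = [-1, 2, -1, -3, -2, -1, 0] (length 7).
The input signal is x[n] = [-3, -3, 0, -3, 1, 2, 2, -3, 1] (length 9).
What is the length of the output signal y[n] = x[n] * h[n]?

For linear convolution, the output length is:
len(y) = len(x) + len(h) - 1 = 9 + 7 - 1 = 15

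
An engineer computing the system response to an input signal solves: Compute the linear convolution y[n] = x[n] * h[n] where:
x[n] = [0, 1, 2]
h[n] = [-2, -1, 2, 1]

y[n] = sum_k x[k]*h[n-k]. Output length = len(x) + len(h) - 1 = 3 + 4 - 1 = 6.
y[0] = 0*-2 = 0
y[1] = 1*-2 + 0*-1 = -2
y[2] = 2*-2 + 1*-1 + 0*2 = -5
y[3] = 2*-1 + 1*2 + 0*1 = 0
y[4] = 2*2 + 1*1 = 5
y[5] = 2*1 = 2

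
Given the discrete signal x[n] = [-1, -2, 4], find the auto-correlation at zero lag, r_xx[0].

The auto-correlation at zero lag r_xx[0] equals the signal energy.
r_xx[0] = sum of x[n]^2 = (-1)^2 + (-2)^2 + 4^2
= 1 + 4 + 16 = 21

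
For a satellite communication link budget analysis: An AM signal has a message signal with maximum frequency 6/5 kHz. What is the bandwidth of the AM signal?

In AM (double-sideband), the bandwidth is twice the message frequency.
BW = 2 * f_m = 2 * 6/5 kHz = 12/5 kHz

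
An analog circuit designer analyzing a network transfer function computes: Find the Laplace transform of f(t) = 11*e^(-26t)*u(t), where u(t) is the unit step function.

Standard Laplace transform pair:
e^(-at)*u(t) <-> 1/(s+a)
With a = 26: L{11*e^(-26t)*u(t)} = 11/(s+26), ROC: Re(s) > -26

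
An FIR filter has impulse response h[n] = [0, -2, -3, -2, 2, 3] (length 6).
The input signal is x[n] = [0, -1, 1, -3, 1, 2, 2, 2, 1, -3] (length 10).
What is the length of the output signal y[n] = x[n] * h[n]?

For linear convolution, the output length is:
len(y) = len(x) + len(h) - 1 = 10 + 6 - 1 = 15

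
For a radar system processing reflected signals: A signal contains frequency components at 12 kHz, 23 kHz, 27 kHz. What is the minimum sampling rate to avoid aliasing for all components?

The highest frequency component is f_max = 27 kHz.
Nyquist rate = 2 * f_max = 2 * 27 kHz = 54 kHz.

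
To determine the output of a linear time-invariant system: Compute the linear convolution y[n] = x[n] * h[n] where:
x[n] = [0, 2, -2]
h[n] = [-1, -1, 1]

y[n] = sum_k x[k]*h[n-k]. Output length = len(x) + len(h) - 1 = 3 + 3 - 1 = 5.
y[0] = 0*-1 = 0
y[1] = 2*-1 + 0*-1 = -2
y[2] = -2*-1 + 2*-1 + 0*1 = 0
y[3] = -2*-1 + 2*1 = 4
y[4] = -2*1 = -2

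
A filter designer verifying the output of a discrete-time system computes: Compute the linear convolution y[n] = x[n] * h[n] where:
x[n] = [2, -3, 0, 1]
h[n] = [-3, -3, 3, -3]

y[n] = sum_k x[k]*h[n-k]. Output length = len(x) + len(h) - 1 = 4 + 4 - 1 = 7.
y[0] = 2*-3 = -6
y[1] = -3*-3 + 2*-3 = 3
y[2] = 0*-3 + -3*-3 + 2*3 = 15
y[3] = 1*-3 + 0*-3 + -3*3 + 2*-3 = -18
y[4] = 1*-3 + 0*3 + -3*-3 = 6
y[5] = 1*3 + 0*-3 = 3
y[6] = 1*-3 = -3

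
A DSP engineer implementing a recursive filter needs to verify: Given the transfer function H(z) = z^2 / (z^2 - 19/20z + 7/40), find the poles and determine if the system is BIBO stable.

Poles are roots of the denominator: z^2 - 19/20z + 7/40 = 0.
Quadratic formula: z = [-(-19/20) +/- sqrt((-19/20)^2 - 4*(7/40))] / 2
Discriminant = 361/400 - 7/10 = 81/400; sqrt = 9/20.
z = (19/20 +/- 9/20) / 2 => z = 7/10 or z = 1/4.
|p1| = 1/4, |p2| = 7/10.
For BIBO stability, all poles must lie inside the unit circle (|p| < 1).
System is STABLE since both |p| < 1.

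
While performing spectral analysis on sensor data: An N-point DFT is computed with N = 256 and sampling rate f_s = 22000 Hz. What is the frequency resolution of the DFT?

DFT frequency resolution = f_s / N
= 22000 / 256 = 1375/16 Hz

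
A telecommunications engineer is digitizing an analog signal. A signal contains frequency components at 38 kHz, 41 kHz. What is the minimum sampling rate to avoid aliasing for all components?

The highest frequency component is f_max = 41 kHz.
Nyquist rate = 2 * f_max = 2 * 41 kHz = 82 kHz.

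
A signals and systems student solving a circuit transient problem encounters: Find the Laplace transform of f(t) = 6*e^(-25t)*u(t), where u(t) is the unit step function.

Standard Laplace transform pair:
e^(-at)*u(t) <-> 1/(s+a)
With a = 25: L{6*e^(-25t)*u(t)} = 6/(s+25), ROC: Re(s) > -25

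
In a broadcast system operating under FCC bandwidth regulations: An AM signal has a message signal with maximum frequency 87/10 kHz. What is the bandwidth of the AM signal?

In AM (double-sideband), the bandwidth is twice the message frequency.
BW = 2 * f_m = 2 * 87/10 kHz = 87/5 kHz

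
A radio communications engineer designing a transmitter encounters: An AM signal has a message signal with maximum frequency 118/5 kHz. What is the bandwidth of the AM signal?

In AM (double-sideband), the bandwidth is twice the message frequency.
BW = 2 * f_m = 2 * 118/5 kHz = 236/5 kHz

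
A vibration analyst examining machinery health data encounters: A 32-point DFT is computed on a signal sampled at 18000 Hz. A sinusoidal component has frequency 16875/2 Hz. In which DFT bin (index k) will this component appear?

DFT frequency resolution = f_s/N = 18000/32 = 1125/2 Hz
Bin index k = f_signal / resolution = 16875/2 / 1125/2 = 15
The signal frequency 16875/2 Hz falls in DFT bin k = 15.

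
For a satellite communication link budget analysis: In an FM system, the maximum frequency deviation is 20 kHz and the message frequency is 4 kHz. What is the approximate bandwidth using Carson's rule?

Carson's rule: BW = 2*(delta_f + f_m)
= 2*(20 + 4) kHz = 48 kHz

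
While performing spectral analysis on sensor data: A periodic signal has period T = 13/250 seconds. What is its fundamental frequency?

The fundamental frequency is the reciprocal of the period.
f = 1/T = 1/(13/250) = 250/13 Hz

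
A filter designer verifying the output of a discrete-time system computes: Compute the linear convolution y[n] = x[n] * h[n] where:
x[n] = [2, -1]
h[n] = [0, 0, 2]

y[n] = sum_k x[k]*h[n-k]. Output length = len(x) + len(h) - 1 = 2 + 3 - 1 = 4.
y[0] = 2*0 = 0
y[1] = -1*0 + 2*0 = 0
y[2] = -1*0 + 2*2 = 4
y[3] = -1*2 = -2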